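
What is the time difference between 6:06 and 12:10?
From 6:06 to 12:10:
(12 x 60 + 10) - (6 x 60 + 6) = 730 - 366 = 364 minutes
= 6 hours and 4 minutes

Final answer: 6 hours and 4 minutes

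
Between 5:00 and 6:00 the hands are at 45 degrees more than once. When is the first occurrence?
At t minutes past 5:00, the hour hand is at 30 x 5 + 0.5t degrees and the minute hand is at 6t degrees.
The smaller angle between them is 45 degrees when |30H - 5.5t| = 45 or |30H - 5.5t| = 315.
With H = 5, solve 30 x 5 - 5.5t = +/- target for each target:
  t = (30 x 5 - 45) / 5.5 = 19.09
  t = (30 x 5 + 45) / 5.5 = 35.45
  t = (30 x 5 - 315) / 5.5 = -30 (outside (0, 60))
  t = (30 x 5 + 315) / 5.5 = 84.55 (outside (0, 60))
Valid solutions in (0, 60): {19.09, 35.45} minutes.
The first occurrence is t = 19.09 minutes.
The hands form a 45-degree angle at 19.09 minutes past 5:00.

Final answer: 19.09 minutes past 5:00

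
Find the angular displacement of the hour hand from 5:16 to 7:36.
The hour hand moves 0.5 degrees per minute.
Time elapsed: 7:36 - 5:16 = 140 minutes
Angular displacement: 140 x 0.5 = 70 degrees

Final answer: 70 degrees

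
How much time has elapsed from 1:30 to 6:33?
From 1:30 to 6:33:
(6 x 60 + 33) - (1 x 60 + 30) = 393 - 90 = 303 minutes
= 5 hours and 3 minutes

Final answer: 5 hours and 3 minutes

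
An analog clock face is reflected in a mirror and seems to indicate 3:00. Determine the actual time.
Reflection across the vertical (12-6) axis maps a hand at angle A degrees to (360 - A) degrees, which sends a reading of T minutes past 12:00 to (720 - T) minutes past 12:00.
Mirror reads 3:00 = 180 minutes past 12:00.
Actual time: (720 - 180) mod 720 = 540 minutes = 9:00.

Final answer: 9:00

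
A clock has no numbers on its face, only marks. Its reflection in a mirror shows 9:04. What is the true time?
Reflection across the vertical (12-6) axis maps a hand at angle A degrees to (360 - A) degrees, which sends a reading of T minutes past 12:00 to (720 - T) minutes past 12:00.
Mirror reads 9:04 = 544 minutes past 12:00.
Actual time: (720 - 544) mod 720 = 176 minutes = 2:56.

Final answer: 2:56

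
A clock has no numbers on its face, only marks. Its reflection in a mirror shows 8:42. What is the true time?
Reflection across the vertical (12-6) axis maps a hand at angle A degrees to (360 - A) degrees, which sends a reading of T minutes past 12:00 to (720 - T) minutes past 12:00.
Mirror reads 8:42 = 522 minutes past 12:00.
Actual time: (720 - 522) mod 720 = 198 minutes = 3:18.

Final answer: 3:18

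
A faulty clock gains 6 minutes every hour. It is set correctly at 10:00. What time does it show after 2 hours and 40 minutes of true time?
For every 60 true minutes, the faulty clock advances 60 + 6 = 66 minutes.
True elapsed: 2 hours and 40 minutes = 160 minutes.
Faulty clock advances: 160 x 66/60 = 176 minutes (drift: 16 minutes ahead).
Shown time: 10:00 + 176 minutes = 12:56.

Final answer: 12:56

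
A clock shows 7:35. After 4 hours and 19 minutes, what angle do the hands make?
First find the time 4 hours and 19 minutes after 7:35.
Total minutes: 7 x 60 + 35 + 4 x 60 + 19 = 714.
714 mod 720 = 714 minutes = 11:54.
Now compute the angle at 11:54:
Hour hand: 11 x 30 + 54 x 0.5 = 357 degrees
Minute hand: 54 x 6 = 324 degrees
Difference: |357 - 324| = 33 degrees
The angle is 33 degrees

Final answer: 33 degrees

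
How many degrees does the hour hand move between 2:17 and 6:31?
The hour hand moves 0.5 degrees per minute.
Time elapsed: 6:31 - 2:17 = 254 minutes
Angular displacement: 254 x 0.5 = 127 degrees

Final answer: 127 degrees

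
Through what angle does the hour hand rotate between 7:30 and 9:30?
The hour hand moves 0.5 degrees per minute.
Time elapsed: 9:30 - 7:30 = 120 minutes
Angular displacement: 120 x 0.5 = 60 degrees

Final answer: 60 degrees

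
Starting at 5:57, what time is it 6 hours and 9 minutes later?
Starting time: 5:57
Adding 9 minutes to 57 minutes: 57 + 9 = 66 minutes = 1 hour and 6 minutes
Adding 6 hours: 5 + 6 + 1 (carry) = 12
Final time: 12:06

Final answer: 12:06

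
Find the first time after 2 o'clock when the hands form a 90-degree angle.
At t minutes past 2:00, the hour hand is at 30 x 2 + 0.5t degrees and the minute hand is at 6t degrees.
The smaller angle between them is 90 degrees when |30H - 5.5t| = 90 or |30H - 5.5t| = 270.
With H = 2, solve 30 x 2 - 5.5t = +/- target for each target:
  t = (30 x 2 - 90) / 5.5 = -5.45 (outside (0, 60))
  t = (30 x 2 + 90) / 5.5 = 27.27
  t = (30 x 2 - 270) / 5.5 = -38.18 (outside (0, 60))
  t = (30 x 2 + 270) / 5.5 = 60 (outside (0, 60))
Valid solutions in (0, 60): {27.27} minutes.
First occurrence: t = 27.27 minutes.
The hands are at right angles at 27.27 minutes past 2:00.

Final answer: 27.27 minutes past 2:00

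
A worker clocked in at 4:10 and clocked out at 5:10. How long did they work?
From 4:10 to 5:10:
(5 x 60 + 10) - (4 x 60 + 10) = 310 - 250 = 60 minutes
= 1 hour

Final answer: 1 hour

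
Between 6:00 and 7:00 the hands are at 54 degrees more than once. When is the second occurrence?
At t minutes past 6:00, the hour hand is at 30 x 6 + 0.5t degrees and the minute hand is at 6t degrees.
The smaller angle between them is 54 degrees when |30H - 5.5t| = 54 or |30H - 5.5t| = 306.
With H = 6, solve 30 x 6 - 5.5t = +/- target for each target:
  t = (30 x 6 - 54) / 5.5 = 22.91
  t = (30 x 6 + 54) / 5.5 = 42.55
  t = (30 x 6 - 306) / 5.5 = -22.91 (outside (0, 60))
  t = (30 x 6 + 306) / 5.5 = 88.36 (outside (0, 60))
Valid solutions in (0, 60): {22.91, 42.55} minutes.
The second occurrence is t = 42.55 minutes.
The hands form a 54-degree angle at 42.55 minutes past 6:00.

Final answer: 42.55 minutes past 6:00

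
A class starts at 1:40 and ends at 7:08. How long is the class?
From 1:40 to 7:08:
(7 x 60 + 8) - (1 x 60 + 40) = 428 - 100 = 328 minutes
= 5 hours and 28 minutes

Final answer: 5 hours and 28 minutes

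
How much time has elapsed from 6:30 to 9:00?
From 6:30 to 9:00:
(9 x 60 + 0) - (6 x 60 + 30) = 540 - 390 = 150 minutes
= 2 hours and 30 minutes

Final answer: 2 hours and 30 minutes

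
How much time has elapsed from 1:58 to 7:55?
From 1:58 to 7:55:
(7 x 60 + 55) - (1 x 60 + 58) = 475 - 118 = 357 minutes
= 5 hours and 57 minutes

Final answer: 5 hours and 57 minutes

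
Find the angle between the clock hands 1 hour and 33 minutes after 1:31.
First find the time 1 hour and 33 minutes after 1:31.
Total minutes: 1 x 60 + 31 + 1 x 60 + 33 = 184.
184 mod 720 = 184 minutes = 3:04.
Now compute the angle at 3:04:
Hour hand: 3 x 30 + 4 x 0.5 = 92 degrees
Minute hand: 4 x 6 = 24 degrees
Difference: |92 - 24| = 68 degrees
The angle is 68 degrees

Final answer: 68 degrees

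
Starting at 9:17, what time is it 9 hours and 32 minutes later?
Starting time: 9:17
Adding 32 minutes to 17 minutes: 17 + 32 = 49 minutes
Adding 9 hours: 9 + 9 = 18 - 12 = 6
Final time: 6:49

Final answer: 6:49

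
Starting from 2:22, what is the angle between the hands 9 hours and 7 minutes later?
First find the time 9 hours and 7 minutes after 2:22.
Total minutes: 2 x 60 + 22 + 9 x 60 + 7 = 689.
689 mod 720 = 689 minutes = 11:29.
Now compute the angle at 11:29:
Hour hand: 11 x 30 + 29 x 0.5 = 344.5 degrees
Minute hand: 29 x 6 = 174 degrees
Difference: |344.5 - 174| = 170.5 degrees
The angle is 170.5 degrees

Final answer: 170.5 degrees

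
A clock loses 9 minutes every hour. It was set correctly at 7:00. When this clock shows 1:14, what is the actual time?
For every 60 true minutes, the faulty clock advances 51 minutes, so 1 faulty-clock minute corresponds to 60/51 true minutes.
From 7:00 to 1:14 on the faulty dial is 374 minutes.
True elapsed: 374 x 60/51 = 440 minutes = 7 hours and 20 minutes.
True time: 7:00 + 7 hours and 20 minutes = 2:20.

Final answer: 2:20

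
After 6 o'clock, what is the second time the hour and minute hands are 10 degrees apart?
At t minutes past 6:00, the hour hand is at 30 x 6 + 0.5t degrees and the minute hand is at 6t degrees.
The smaller angle between them is 10 degrees when |30H - 5.5t| = 10 or |30H - 5.5t| = 350.
With H = 6, solve 30 x 6 - 5.5t = +/- target for each target:
  t = (30 x 6 - 10) / 5.5 = 30.91
  t = (30 x 6 + 10) / 5.5 = 34.55
  t = (30 x 6 - 350) / 5.5 = -30.91 (outside (0, 60))
  t = (30 x 6 + 350) / 5.5 = 96.36 (outside (0, 60))
Valid solutions in (0, 60): {30.91, 34.55} minutes.
The second occurrence is t = 34.55 minutes.
The hands form a 10-degree angle at 34.55 minutes past 6:00.

Final answer: 34.55 minutes past 6:00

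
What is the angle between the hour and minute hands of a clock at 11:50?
Hour hand position: 11 x 30 + 50 x 0.5 = 355 degrees
Minute hand position: 50 x 6 = 300 degrees
Difference: |355 - 300| = 55 degrees
The angle between the hands is 55 degrees

Final answer: 55 degrees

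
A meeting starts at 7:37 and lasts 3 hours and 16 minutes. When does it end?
Starting time: 7:37
Adding 16 minutes to 37 minutes: 37 + 16 = 53 minutes
Adding 3 hours: 7 + 3 = 10
Final time: 10:53

Final answer: 10:53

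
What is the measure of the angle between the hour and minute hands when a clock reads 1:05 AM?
Hour hand position: 1 x 30 + 5 x 0.5 = 32.5 degrees
Minute hand position: 5 x 6 = 30 degrees
Difference: |32.5 - 30| = 2.5 degrees
The angle between the hands is 2.5 degrees

Final answer: 2.5 degrees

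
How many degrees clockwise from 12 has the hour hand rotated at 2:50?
The hour hand moves 30 degrees per hour and 0.5 degrees per minute.
At 2:50: (2) x 30 + 50 x 0.5 = 60 + 25 = 85 degrees

Final answer: 85 degrees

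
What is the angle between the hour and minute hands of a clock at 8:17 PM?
Hour hand position: 8 x 30 + 17 x 0.5 = 248.5 degrees
Minute hand position: 17 x 6 = 102 degrees
Difference: |248.5 - 102| = 146.5 degrees
The angle between the hands is 146.5 degrees

Final answer: 146.5 degrees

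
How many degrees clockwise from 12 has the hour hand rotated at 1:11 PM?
The hour hand moves 30 degrees per hour and 0.5 degrees per minute.
At 1:11: (1) x 30 + 11 x 0.5 = 30 + 5.5 = 35.5 degrees

Final answer: 35.5 degrees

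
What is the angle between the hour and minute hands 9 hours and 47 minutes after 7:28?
First find the time 9 hours and 47 minutes after 7:28.
Total minutes: 7 x 60 + 28 + 9 x 60 + 47 = 1035.
1035 mod 720 = 315 minutes = 5:15.
Now compute the angle at 5:15:
Hour hand: 5 x 30 + 15 x 0.5 = 157.5 degrees
Minute hand: 15 x 6 = 90 degrees
Difference: |157.5 - 90| = 67.5 degrees
The angle is 67.5 degrees

Final answer: 67.5 degrees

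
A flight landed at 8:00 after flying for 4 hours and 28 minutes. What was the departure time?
Starting time: 8:00 = 480 total minutes past 12:00
Subtracting: 4 hours and 28 minutes = 268 minutes
480 - 268 = 212 minutes
= 3 hours and 32 minutes past 12:00 = 3:32

Final answer: 3:32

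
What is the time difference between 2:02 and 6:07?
From 2:02 to 6:07:
(6 x 60 + 7) - (2 x 60 + 2) = 367 - 122 = 245 minutes
= 4 hours and 5 minutes

Final answer: 4 hours and 5 minutes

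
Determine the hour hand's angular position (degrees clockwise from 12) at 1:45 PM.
The hour hand moves 30 degrees per hour and 0.5 degrees per minute.
At 1:45: (1) x 30 + 45 x 0.5 = 30 + 22.5 = 52.5 degrees

Final answer: 52.5 degrees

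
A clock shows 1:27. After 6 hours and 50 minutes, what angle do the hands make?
First find the time 6 hours and 50 minutes after 1:27.
Total minutes: 1 x 60 + 27 + 6 x 60 + 50 = 497.
497 mod 720 = 497 minutes = 8:17.
Now compute the angle at 8:17:
Hour hand: 8 x 30 + 17 x 0.5 = 248.5 degrees
Minute hand: 17 x 6 = 102 degrees
Difference: |248.5 - 102| = 146.5 degrees
The angle is 146.5 degrees

Final answer: 146.5 degrees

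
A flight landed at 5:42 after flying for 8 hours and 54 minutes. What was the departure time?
Starting time: 5:42 = 342 total minutes past 12:00
Subtracting: 8 hours and 54 minutes = 534 minutes
342 - 534 = -192 (negative, add 12 hours = 720) = 528 minutes
= 8 hours and 48 minutes past 12:00 = 8:48

Final answer: 8:48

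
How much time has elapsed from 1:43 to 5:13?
From 1:43 to 5:13:
(5 x 60 + 13) - (1 x 60 + 43) = 313 - 103 = 210 minutes
= 3 hours and 30 minutes

Final answer: 3 hours and 30 minutes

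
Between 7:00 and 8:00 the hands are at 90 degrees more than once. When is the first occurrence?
At t minutes past 7:00, the hour hand is at 30 x 7 + 0.5t degrees and the minute hand is at 6t degrees.
The smaller angle between them is 90 degrees when |30H - 5.5t| = 90 or |30H - 5.5t| = 270.
With H = 7, solve 30 x 7 - 5.5t = +/- target for each target:
  t = (30 x 7 - 90) / 5.5 = 21.82
  t = (30 x 7 + 90) / 5.5 = 54.55
  t = (30 x 7 - 270) / 5.5 = -10.91 (outside (0, 60))
  t = (30 x 7 + 270) / 5.5 = 87.27 (outside (0, 60))
Valid solutions in (0, 60): {21.82, 54.55} minutes.
The first occurrence is t = 21.82 minutes.
The hands form a 90-degree angle at 21.82 minutes past 7:00.

Final answer: 21.82 minutes past 7:00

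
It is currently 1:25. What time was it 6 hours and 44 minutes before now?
Starting time: 1:25 = 85 total minutes past 12:00
Subtracting: 6 hours and 44 minutes = 404 minutes
85 - 404 = -319 (negative, add 12 hours = 720) = 401 minutes
= 6 hours and 41 minutes past 12:00 = 6:41

Final answer: 6:41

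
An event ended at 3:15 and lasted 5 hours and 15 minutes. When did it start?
Starting time: 3:15 = 195 total minutes past 12:00
Subtracting: 5 hours and 15 minutes = 315 minutes
195 - 315 = -120 (negative, add 12 hours = 720) = 600 minutes
= 10 hours past 12:00 = 10:00

Final answer: 10:00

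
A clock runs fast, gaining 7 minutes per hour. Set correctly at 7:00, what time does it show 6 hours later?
For every 60 true minutes, the faulty clock advances 60 + 7 = 67 minutes.
True elapsed: 6 hours = 360 minutes.
Faulty clock advances: 360 x 67/60 = 402 minutes (drift: 42 minutes ahead).
Shown time: 7:00 + 402 minutes = 1:42.

Final answer: 1:42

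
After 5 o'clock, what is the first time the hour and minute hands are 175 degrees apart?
At t minutes past 5:00, the hour hand is at 30 x 5 + 0.5t degrees and the minute hand is at 6t degrees.
The smaller angle between them is 175 degrees when |30H - 5.5t| = 175 or |30H - 5.5t| = 185.
With H = 5, solve 30 x 5 - 5.5t = +/- target for each target:
  t = (30 x 5 - 175) / 5.5 = -4.55 (outside (0, 60))
  t = (30 x 5 + 175) / 5.5 = 59.09
  t = (30 x 5 - 185) / 5.5 = -6.36 (outside (0, 60))
  t = (30 x 5 + 185) / 5.5 = 60.91 (outside (0, 60))
Valid solutions in (0, 60): {59.09} minutes.
The first occurrence is t = 59.09 minutes.
The hands form a 175-degree angle at 59.09 minutes past 5:00.

Final answer: 59.09 minutes past 5:00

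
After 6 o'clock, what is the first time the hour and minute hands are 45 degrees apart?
At t minutes past 6:00, the hour hand is at 30 x 6 + 0.5t degrees and the minute hand is at 6t degrees.
The smaller angle between them is 45 degrees when |30H - 5.5t| = 45 or |30H - 5.5t| = 315.
With H = 6, solve 30 x 6 - 5.5t = +/- target for each target:
  t = (30 x 6 - 45) / 5.5 = 24.55
  t = (30 x 6 + 45) / 5.5 = 40.91
  t = (30 x 6 - 315) / 5.5 = -24.55 (outside (0, 60))
  t = (30 x 6 + 315) / 5.5 = 90 (outside (0, 60))
Valid solutions in (0, 60): {24.55, 40.91} minutes.
The first occurrence is t = 24.55 minutes.
The hands form a 45-degree angle at 24.55 minutes past 6:00.

Final answer: 24.55 minutes past 6:00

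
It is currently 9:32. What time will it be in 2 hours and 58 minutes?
Starting time: 9:32
Adding 58 minutes to 32 minutes: 32 + 58 = 90 minutes = 1 hour and 30 minutes
Adding 2 hours: 9 + 2 + 1 (carry) = 12
Final time: 12:30

Final answer: 12:30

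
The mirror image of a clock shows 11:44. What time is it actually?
Reflection across the vertical (12-6) axis maps a hand at angle A degrees to (360 - A) degrees, which sends a reading of T minutes past 12:00 to (720 - T) minutes past 12:00.
Mirror reads 11:44 = 704 minutes past 12:00.
Actual time: (720 - 704) mod 720 = 16 minutes = 12:16.

Final answer: 12:16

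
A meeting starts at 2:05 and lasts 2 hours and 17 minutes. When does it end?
Starting time: 2:05
Adding 17 minutes to 5 minutes: 5 + 17 = 22 minutes
Adding 2 hours: 2 + 2 = 4
Final time: 4:22

Final answer: 4:22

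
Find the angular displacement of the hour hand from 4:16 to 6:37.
The hour hand moves 0.5 degrees per minute.
Time elapsed: 6:37 - 4:16 = 141 minutes
Angular displacement: 141 x 0.5 = 70.5 degrees

Final answer: 70.5 degrees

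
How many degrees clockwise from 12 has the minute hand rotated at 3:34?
The minute hand moves 6 degrees per minute.
At 3:34: 34 x 6 = 204 degrees

Final answer: 204 degrees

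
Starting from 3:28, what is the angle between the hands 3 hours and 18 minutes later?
First find the time 3 hours and 18 minutes after 3:28.
Total minutes: 3 x 60 + 28 + 3 x 60 + 18 = 406.
406 mod 720 = 406 minutes = 6:46.
Now compute the angle at 6:46:
Hour hand: 6 x 30 + 46 x 0.5 = 203 degrees
Minute hand: 46 x 6 = 276 degrees
Difference: |203 - 276| = 73 degrees
The angle is 73 degrees

Final answer: 73 degrees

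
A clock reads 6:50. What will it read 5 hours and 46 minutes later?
Starting time: 6:50
Adding 46 minutes to 50 minutes: 50 + 46 = 96 minutes = 1 hour and 36 minutes
Adding 5 hours: 6 + 5 + 1 (carry) = 12
Final time: 12:36

Final answer: 12:36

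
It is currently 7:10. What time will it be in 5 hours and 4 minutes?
Starting time: 7:10
Adding 4 minutes to 10 minutes: 10 + 4 = 14 minutes
Adding 5 hours: 7 + 5 = 12
Final time: 12:14

Final answer: 12:14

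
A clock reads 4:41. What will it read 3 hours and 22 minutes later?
Starting time: 4:41
Adding 22 minutes to 41 minutes: 41 + 22 = 63 minutes = 1 hour and 3 minutes
Adding 3 hours: 4 + 3 + 1 (carry) = 8
Final time: 8:03

Final answer: 8:03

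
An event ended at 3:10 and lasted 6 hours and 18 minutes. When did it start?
Starting time: 3:10 = 190 total minutes past 12:00
Subtracting: 6 hours and 18 minutes = 378 minutes
190 - 378 = -188 (negative, add 12 hours = 720) = 532 minutes
= 8 hours and 52 minutes past 12:00 = 8:52

Final answer: 8:52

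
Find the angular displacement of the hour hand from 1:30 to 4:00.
The hour hand moves 0.5 degrees per minute.
Time elapsed: 4:00 - 1:30 = 150 minutes
Angular displacement: 150 x 0.5 = 75 degrees

Final answer: 75 degrees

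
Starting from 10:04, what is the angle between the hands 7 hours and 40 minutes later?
First find the time 7 hours and 40 minutes after 10:04.
Total minutes: 10 x 60 + 4 + 7 x 60 + 40 = 1064.
1064 mod 720 = 344 minutes = 5:44.
Now compute the angle at 5:44:
Hour hand: 5 x 30 + 44 x 0.5 = 172 degrees
Minute hand: 44 x 6 = 264 degrees
Difference: |172 - 264| = 92 degrees
The angle is 92 degrees

Final answer: 92 degrees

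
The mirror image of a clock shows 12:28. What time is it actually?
Reflection across the vertical (12-6) axis maps a hand at angle A degrees to (360 - A) degrees, which sends a reading of T minutes past 12:00 to (720 - T) minutes past 12:00.
Mirror reads 12:28 = 28 minutes past 12:00.
Actual time: (720 - 28) mod 720 = 692 minutes = 11:32.

Final answer: 11:32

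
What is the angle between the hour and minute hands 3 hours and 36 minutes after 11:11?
First find the time 3 hours and 36 minutes after 11:11.
Total minutes: 11 x 60 + 11 + 3 x 60 + 36 = 887.
887 mod 720 = 167 minutes = 2:47.
Now compute the angle at 2:47:
Hour hand: 2 x 30 + 47 x 0.5 = 83.5 degrees
Minute hand: 47 x 6 = 282 degrees
Difference: |83.5 - 282| = 198.5 degrees
Smaller angle: 360 - 198.5 = 161.5 degrees

Final answer: 161.5 degrees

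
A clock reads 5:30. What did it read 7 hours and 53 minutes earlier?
Starting time: 5:30 = 330 total minutes past 12:00
Subtracting: 7 hours and 53 minutes = 473 minutes
330 - 473 = -143 (negative, add 12 hours = 720) = 577 minutes
= 9 hours and 37 minutes past 12:00 = 9:37

Final answer: 9:37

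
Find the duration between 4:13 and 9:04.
From 4:13 to 9:04:
(9 x 60 + 4) - (4 x 60 + 13) = 544 - 253 = 291 minutes
= 4 hours and 51 minutes

Final answer: 4 hours and 51 minutes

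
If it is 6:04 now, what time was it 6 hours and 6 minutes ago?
Starting time: 6:04 = 364 total minutes past 12:00
Subtracting: 6 hours and 6 minutes = 366 minutes
364 - 366 = -2 (negative, add 12 hours = 720) = 718 minutes
= 11 hours and 58 minutes past 12:00 = 11:58

Final answer: 11:58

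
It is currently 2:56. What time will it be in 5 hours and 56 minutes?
Starting time: 2:56
Adding 56 minutes to 56 minutes: 56 + 56 = 112 minutes = 1 hour and 52 minutes
Adding 5 hours: 2 + 5 + 1 (carry) = 8
Final time: 8:52

Final answer: 8:52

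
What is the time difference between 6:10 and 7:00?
From 6:10 to 7:00:
(7 x 60 + 0) - (6 x 60 + 10) = 420 - 370 = 50 minutes
= 50 minutes

Final answer: 50 minutes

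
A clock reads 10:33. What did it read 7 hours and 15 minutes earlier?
Starting time: 10:33 = 633 total minutes past 12:00
Subtracting: 7 hours and 15 minutes = 435 minutes
633 - 435 = 198 minutes
= 3 hours and 18 minutes past 12:00 = 3:18

Final answer: 3:18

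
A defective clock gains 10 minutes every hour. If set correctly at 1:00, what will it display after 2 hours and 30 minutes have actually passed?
For every 60 true minutes, the faulty clock advances 60 + 10 = 70 minutes.
True elapsed: 2 hours and 30 minutes = 150 minutes.
Faulty clock advances: 150 x 70/60 = 175 minutes (drift: 25 minutes ahead).
Shown time: 1:00 + 175 minutes = 3:55.

Final answer: 3:55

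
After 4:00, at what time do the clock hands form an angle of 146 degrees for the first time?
At t minutes past 4:00, the hour hand is at 30 x 4 + 0.5t degrees and the minute hand is at 6t degrees.
The smaller angle between them is 146 degrees when |30H - 5.5t| = 146 or |30H - 5.5t| = 214.
With H = 4, solve 30 x 4 - 5.5t = +/- target for each target:
  t = (30 x 4 - 146) / 5.5 = -4.73 (outside (0, 60))
  t = (30 x 4 + 146) / 5.5 = 48.36
  t = (30 x 4 - 214) / 5.5 = -17.09 (outside (0, 60))
  t = (30 x 4 + 214) / 5.5 = 60.73 (outside (0, 60))
Valid solutions in (0, 60): {48.36} minutes.
The first occurrence is t = 48.36 minutes.
The hands form a 146-degree angle at 48.36 minutes past 4:00.

Final answer: 48.36 minutes past 4:00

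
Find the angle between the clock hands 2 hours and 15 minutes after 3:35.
First find the time 2 hours and 15 minutes after 3:35.
Total minutes: 3 x 60 + 35 + 2 x 60 + 15 = 350.
350 mod 720 = 350 minutes = 5:50.
Now compute the angle at 5:50:
Hour hand: 5 x 30 + 50 x 0.5 = 175 degrees
Minute hand: 50 x 6 = 300 degrees
Difference: |175 - 300| = 125 degrees
The angle is 125 degrees

Final answer: 125 degrees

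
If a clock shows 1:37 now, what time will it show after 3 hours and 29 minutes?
Starting time: 1:37
Adding 29 minutes to 37 minutes: 37 + 29 = 66 minutes = 1 hour and 6 minutes
Adding 3 hours: 1 + 3 + 1 (carry) = 5
Final time: 5:06

Final answer: 5:06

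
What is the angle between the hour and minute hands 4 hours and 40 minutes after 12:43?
First find the time 4 hours and 40 minutes after 12:43.
Total minutes: 12 x 60 + 43 + 4 x 60 + 40 = 1043.
1043 mod 720 = 323 minutes = 5:23.
Now compute the angle at 5:23:
Hour hand: 5 x 30 + 23 x 0.5 = 161.5 degrees
Minute hand: 23 x 6 = 138 degrees
Difference: |161.5 - 138| = 23.5 degrees
The angle is 23.5 degrees

Final answer: 23.5 degrees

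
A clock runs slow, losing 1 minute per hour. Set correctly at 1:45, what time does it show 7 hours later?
For every 60 true minutes, the faulty clock advances 60 - 1 = 59 minutes.
True elapsed: 7 hours = 420 minutes.
Faulty clock advances: 420 x 59/60 = 413 minutes (drift: 7 minutes behind).
Shown time: 1:45 + 413 minutes = 8:38.

Final answer: 8:38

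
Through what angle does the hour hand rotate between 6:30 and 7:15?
The hour hand moves 0.5 degrees per minute.
Time elapsed: 7:15 - 6:30 = 45 minutes
Angular displacement: 45 x 0.5 = 22.5 degrees

Final answer: 22.5 degrees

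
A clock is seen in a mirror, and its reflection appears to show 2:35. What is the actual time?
Reflection across the vertical (12-6) axis maps a hand at angle A degrees to (360 - A) degrees, which sends a reading of T minutes past 12:00 to (720 - T) minutes past 12:00.
Mirror reads 2:35 = 155 minutes past 12:00.
Actual time: (720 - 155) mod 720 = 565 minutes = 9:25.

Final answer: 9:25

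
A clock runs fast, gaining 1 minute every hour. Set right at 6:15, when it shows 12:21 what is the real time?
For every 60 true minutes, the faulty clock advances 61 minutes, so 1 faulty-clock minute corresponds to 60/61 true minutes.
From 6:15 to 12:21 on the faulty dial is 366 minutes.
True elapsed: 366 x 60/61 = 360 minutes = 6 hours.
True time: 6:15 + 6 hours = 12:15.

Final answer: 12:15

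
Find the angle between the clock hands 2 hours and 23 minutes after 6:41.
First find the time 2 hours and 23 minutes after 6:41.
Total minutes: 6 x 60 + 41 + 2 x 60 + 23 = 544.
544 mod 720 = 544 minutes = 9:04.
Now compute the angle at 9:04:
Hour hand: 9 x 30 + 4 x 0.5 = 272 degrees
Minute hand: 4 x 6 = 24 degrees
Difference: |272 - 24| = 248 degrees
Smaller angle: 360 - 248 = 112 degrees

Final answer: 112 degrees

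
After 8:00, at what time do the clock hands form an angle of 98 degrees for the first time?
At t minutes past 8:00, the hour hand is at 30 x 8 + 0.5t degrees and the minute hand is at 6t degrees.
The smaller angle between them is 98 degrees when |30H - 5.5t| = 98 or |30H - 5.5t| = 262.
With H = 8, solve 30 x 8 - 5.5t = +/- target for each target:
  t = (30 x 8 - 98) / 5.5 = 25.82
  t = (30 x 8 + 98) / 5.5 = 61.45 (outside (0, 60))
  t = (30 x 8 - 262) / 5.5 = -4 (outside (0, 60))
  t = (30 x 8 + 262) / 5.5 = 91.27 (outside (0, 60))
Valid solutions in (0, 60): {25.82} minutes.
The first occurrence is t = 25.82 minutes.
The hands form a 98-degree angle at 25.82 minutes past 8:00.

Final answer: 25.82 minutes past 8:00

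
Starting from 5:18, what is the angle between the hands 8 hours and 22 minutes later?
First find the time 8 hours and 22 minutes after 5:18.
Total minutes: 5 x 60 + 18 + 8 x 60 + 22 = 820.
820 mod 720 = 100 minutes = 1:40.
Now compute the angle at 1:40:
Hour hand: 1 x 30 + 40 x 0.5 = 50 degrees
Minute hand: 40 x 6 = 240 degrees
Difference: |50 - 240| = 190 degrees
Smaller angle: 360 - 190 = 170 degrees

Final answer: 170 degrees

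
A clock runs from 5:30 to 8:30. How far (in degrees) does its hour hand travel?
The hour hand moves 0.5 degrees per minute.
Time elapsed: 8:30 - 5:30 = 180 minutes
Angular displacement: 180 x 0.5 = 90 degrees

Final answer: 90 degrees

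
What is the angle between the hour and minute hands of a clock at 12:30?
Hour hand position: 0 x 30 + 30 x 0.5 = 15 degrees
Minute hand position: 30 x 6 = 180 degrees
Difference: |15 - 180| = 165 degrees
The angle between the hands is 165 degrees

Final answer: 165 degrees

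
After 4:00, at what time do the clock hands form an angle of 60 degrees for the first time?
At t minutes past 4:00, the hour hand is at 30 x 4 + 0.5t degrees and the minute hand is at 6t degrees.
The smaller angle between them is 60 degrees when |30H - 5.5t| = 60 or |30H - 5.5t| = 300.
With H = 4, solve 30 x 4 - 5.5t = +/- target for each target:
  t = (30 x 4 - 60) / 5.5 = 10.91
  t = (30 x 4 + 60) / 5.5 = 32.73
  t = (30 x 4 - 300) / 5.5 = -32.73 (outside (0, 60))
  t = (30 x 4 + 300) / 5.5 = 76.36 (outside (0, 60))
Valid solutions in (0, 60): {10.91, 32.73} minutes.
The first occurrence is t = 10.91 minutes.
The hands form a 60-degree angle at 10.91 minutes past 4:00.

Final answer: 10.91 minutes past 4:00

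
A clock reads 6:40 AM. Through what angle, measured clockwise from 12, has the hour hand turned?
The hour hand moves 30 degrees per hour and 0.5 degrees per minute.
At 6:40: (6) x 30 + 40 x 0.5 = 180 + 20 = 200 degrees

Final answer: 200 degrees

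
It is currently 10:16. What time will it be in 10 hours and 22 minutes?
Starting time: 10:16
Adding 22 minutes to 16 minutes: 16 + 22 = 38 minutes
Adding 10 hours: 10 + 10 = 20 - 12 = 8
Final time: 8:38

Final answer: 8:38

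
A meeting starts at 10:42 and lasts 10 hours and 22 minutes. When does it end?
Starting time: 10:42
Adding 22 minutes to 42 minutes: 42 + 22 = 64 minutes = 1 hour and 4 minutes
Adding 10 hours: 10 + 10 + 1 (carry) = 21 - 12 = 9
Final time: 9:04

Final answer: 9:04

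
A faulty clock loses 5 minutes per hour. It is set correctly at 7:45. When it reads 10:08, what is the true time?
For every 60 true minutes, the faulty clock advances 55 minutes, so 1 faulty-clock minute corresponds to 60/55 true minutes.
From 7:45 to 10:08 on the faulty dial is 143 minutes.
True elapsed: 143 x 60/55 = 156 minutes = 2 hours and 36 minutes.
True time: 7:45 + 2 hours and 36 minutes = 10:21.

Final answer: 10:21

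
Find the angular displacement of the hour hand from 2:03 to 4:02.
The hour hand moves 0.5 degrees per minute.
Time elapsed: 4:02 - 2:03 = 119 minutes
Angular displacement: 119 x 0.5 = 59.5 degrees

Final answer: 59.5 degrees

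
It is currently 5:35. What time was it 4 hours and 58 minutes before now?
Starting time: 5:35 = 335 total minutes past 12:00
Subtracting: 4 hours and 58 minutes = 298 minutes
335 - 298 = 37 minutes
= 37 minutes past 12:00 = 12:37

Final answer: 12:37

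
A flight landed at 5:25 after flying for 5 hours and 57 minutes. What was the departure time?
Starting time: 5:25 = 325 total minutes past 12:00
Subtracting: 5 hours and 57 minutes = 357 minutes
325 - 357 = -32 (negative, add 12 hours = 720) = 688 minutes
= 11 hours and 28 minutes past 12:00 = 11:28

Final answer: 11:28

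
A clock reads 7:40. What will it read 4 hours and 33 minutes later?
Starting time: 7:40
Adding 33 minutes to 40 minutes: 40 + 33 = 73 minutes = 1 hour and 13 minutes
Adding 4 hours: 7 + 4 + 1 (carry) = 12
Final time: 12:13

Final answer: 12:13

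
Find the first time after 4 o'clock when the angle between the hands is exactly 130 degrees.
At t minutes past 4:00, the hour hand is at 30 x 4 + 0.5t degrees and the minute hand is at 6t degrees.
The smaller angle between them is 130 degrees when |30H - 5.5t| = 130 or |30H - 5.5t| = 230.
With H = 4, solve 30 x 4 - 5.5t = +/- target for each target:
  t = (30 x 4 - 130) / 5.5 = -1.82 (outside (0, 60))
  t = (30 x 4 + 130) / 5.5 = 45.45
  t = (30 x 4 - 230) / 5.5 = -20 (outside (0, 60))
  t = (30 x 4 + 230) / 5.5 = 63.64 (outside (0, 60))
Valid solutions in (0, 60): {45.45} minutes.
The first occurrence is t = 45.45 minutes.
The hands form a 130-degree angle at 45.45 minutes past 4:00.

Final answer: 45.45 minutes past 4:00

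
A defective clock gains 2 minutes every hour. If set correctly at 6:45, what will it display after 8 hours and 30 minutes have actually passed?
For every 60 true minutes, the faulty clock advances 60 + 2 = 62 minutes.
True elapsed: 8 hours and 30 minutes = 510 minutes.
Faulty clock advances: 510 x 62/60 = 527 minutes (drift: 17 minutes ahead).
Shown time: 6:45 + 527 minutes = 3:32.

Final answer: 3:32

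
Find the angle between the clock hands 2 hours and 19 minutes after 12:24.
First find the time 2 hours and 19 minutes after 12:24.
Total minutes: 12 x 60 + 24 + 2 x 60 + 19 = 883.
883 mod 720 = 163 minutes = 2:43.
Now compute the angle at 2:43:
Hour hand: 2 x 30 + 43 x 0.5 = 81.5 degrees
Minute hand: 43 x 6 = 258 degrees
Difference: |81.5 - 258| = 176.5 degrees
The angle is 176.5 degrees

Final answer: 176.5 degrees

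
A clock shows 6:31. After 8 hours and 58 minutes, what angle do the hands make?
First find the time 8 hours and 58 minutes after 6:31.
Total minutes: 6 x 60 + 31 + 8 x 60 + 58 = 929.
929 mod 720 = 209 minutes = 3:29.
Now compute the angle at 3:29:
Hour hand: 3 x 30 + 29 x 0.5 = 104.5 degrees
Minute hand: 29 x 6 = 174 degrees
Difference: |104.5 - 174| = 69.5 degrees
The angle is 69.5 degrees

Final answer: 69.5 degrees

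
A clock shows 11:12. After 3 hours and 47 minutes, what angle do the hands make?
First find the time 3 hours and 47 minutes after 11:12.
Total minutes: 11 x 60 + 12 + 3 x 60 + 47 = 899.
899 mod 720 = 179 minutes = 2:59.
Now compute the angle at 2:59:
Hour hand: 2 x 30 + 59 x 0.5 = 89.5 degrees
Minute hand: 59 x 6 = 354 degrees
Difference: |89.5 - 354| = 264.5 degrees
Smaller angle: 360 - 264.5 = 95.5 degrees

Final answer: 95.5 degrees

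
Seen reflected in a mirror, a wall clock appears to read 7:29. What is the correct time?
Reflection across the vertical (12-6) axis maps a hand at angle A degrees to (360 - A) degrees, which sends a reading of T minutes past 12:00 to (720 - T) minutes past 12:00.
Mirror reads 7:29 = 449 minutes past 12:00.
Actual time: (720 - 449) mod 720 = 271 minutes = 4:31.

Final answer: 4:31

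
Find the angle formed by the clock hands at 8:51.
Hour hand position: 8 x 30 + 51 x 0.5 = 265.5 degrees
Minute hand position: 51 x 6 = 306 degrees
Difference: |265.5 - 306| = 40.5 degrees
The angle between the hands is 40.5 degrees

Final answer: 40.5 degrees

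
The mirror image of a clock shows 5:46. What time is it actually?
Reflection across the vertical (12-6) axis maps a hand at angle A degrees to (360 - A) degrees, which sends a reading of T minutes past 12:00 to (720 - T) minutes past 12:00.
Mirror reads 5:46 = 346 minutes past 12:00.
Actual time: (720 - 346) mod 720 = 374 minutes = 6:14.

Final answer: 6:14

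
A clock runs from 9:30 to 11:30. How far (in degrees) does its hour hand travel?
The hour hand moves 0.5 degrees per minute.
Time elapsed: 11:30 - 9:30 = 120 minutes
Angular displacement: 120 x 0.5 = 60 degrees

Final answer: 60 degrees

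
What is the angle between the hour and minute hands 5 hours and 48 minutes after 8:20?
First find the time 5 hours and 48 minutes after 8:20.
Total minutes: 8 x 60 + 20 + 5 x 60 + 48 = 848.
848 mod 720 = 128 minutes = 2:08.
Now compute the angle at 2:08:
Hour hand: 2 x 30 + 8 x 0.5 = 64 degrees
Minute hand: 8 x 6 = 48 degrees
Difference: |64 - 48| = 16 degrees
The angle is 16 degrees

Final answer: 16 degrees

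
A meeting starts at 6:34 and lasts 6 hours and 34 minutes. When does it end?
Starting time: 6:34
Adding 34 minutes to 34 minutes: 34 + 34 = 68 minutes = 1 hour and 8 minutes
Adding 6 hours: 6 + 6 + 1 (carry) = 13 - 12 = 1
Final time: 1:08

Final answer: 1:08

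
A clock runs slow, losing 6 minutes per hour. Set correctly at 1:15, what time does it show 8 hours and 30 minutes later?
For every 60 true minutes, the faulty clock advances 60 - 6 = 54 minutes.
True elapsed: 8 hours and 30 minutes = 510 minutes.
Faulty clock advances: 510 x 54/60 = 459 minutes (drift: 51 minutes behind).
Shown time: 1:15 + 459 minutes = 8:54.

Final answer: 8:54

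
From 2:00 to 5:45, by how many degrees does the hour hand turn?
The hour hand moves 0.5 degrees per minute.
Time elapsed: 5:45 - 2:00 = 225 minutes
Angular displacement: 225 x 0.5 = 112.5 degrees

Final answer: 112.5 degrees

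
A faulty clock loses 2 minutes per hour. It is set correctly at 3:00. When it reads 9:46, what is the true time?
For every 60 true minutes, the faulty clock advances 58 minutes, so 1 faulty-clock minute corresponds to 60/58 true minutes.
From 3:00 to 9:46 on the faulty dial is 406 minutes.
True elapsed: 406 x 60/58 = 420 minutes = 7 hours.
True time: 3:00 + 7 hours = 10:00.

Final answer: 10:00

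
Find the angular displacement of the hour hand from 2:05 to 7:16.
The hour hand moves 0.5 degrees per minute.
Time elapsed: 7:16 - 2:05 = 311 minutes
Angular displacement: 311 x 0.5 = 155.5 degrees

Final answer: 155.5 degrees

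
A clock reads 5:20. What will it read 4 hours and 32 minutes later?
Starting time: 5:20
Adding 32 minutes to 20 minutes: 20 + 32 = 52 minutes
Adding 4 hours: 5 + 4 = 9
Final time: 9:52

Final answer: 9:52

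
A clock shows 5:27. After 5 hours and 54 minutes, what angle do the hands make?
First find the time 5 hours and 54 minutes after 5:27.
Total minutes: 5 x 60 + 27 + 5 x 60 + 54 = 681.
681 mod 720 = 681 minutes = 11:21.
Now compute the angle at 11:21:
Hour hand: 11 x 30 + 21 x 0.5 = 340.5 degrees
Minute hand: 21 x 6 = 126 degrees
Difference: |340.5 - 126| = 214.5 degrees
Smaller angle: 360 - 214.5 = 145.5 degrees

Final answer: 145.5 degrees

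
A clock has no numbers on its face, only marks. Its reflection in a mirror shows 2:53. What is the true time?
Reflection across the vertical (12-6) axis maps a hand at angle A degrees to (360 - A) degrees, which sends a reading of T minutes past 12:00 to (720 - T) minutes past 12:00.
Mirror reads 2:53 = 173 minutes past 12:00.
Actual time: (720 - 173) mod 720 = 547 minutes = 9:07.

Final answer: 9:07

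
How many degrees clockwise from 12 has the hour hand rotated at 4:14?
The hour hand moves 30 degrees per hour and 0.5 degrees per minute.
At 4:14: (4) x 30 + 14 x 0.5 = 120 + 7 = 127 degrees

Final answer: 127 degrees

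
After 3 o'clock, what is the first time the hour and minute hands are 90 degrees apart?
At t minutes past 3:00, the hour hand is at 30 x 3 + 0.5t degrees and the minute hand is at 6t degrees.
The smaller angle between them is 90 degrees when |30H - 5.5t| = 90 or |30H - 5.5t| = 270.
With H = 3, solve 30 x 3 - 5.5t = +/- target for each target:
  t = (30 x 3 - 90) / 5.5 = 0 (outside (0, 60))
  t = (30 x 3 + 90) / 5.5 = 32.73
  t = (30 x 3 - 270) / 5.5 = -32.73 (outside (0, 60))
  t = (30 x 3 + 270) / 5.5 = 65.45 (outside (0, 60))
Valid solutions in (0, 60): {32.73} minutes.
The first occurrence is t = 32.73 minutes.
The hands form a 90-degree angle at 32.73 minutes past 3:00.

Final answer: 32.73 minutes past 3:00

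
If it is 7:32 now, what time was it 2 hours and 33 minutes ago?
Starting time: 7:32 = 452 total minutes past 12:00
Subtracting: 2 hours and 33 minutes = 153 minutes
452 - 153 = 299 minutes
= 4 hours and 59 minutes past 12:00 = 4:59

Final answer: 4:59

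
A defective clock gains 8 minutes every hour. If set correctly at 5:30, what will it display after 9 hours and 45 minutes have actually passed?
For every 60 true minutes, the faulty clock advances 60 + 8 = 68 minutes.
True elapsed: 9 hours and 45 minutes = 585 minutes.
Faulty clock advances: 585 x 68/60 = 663 minutes (drift: 78 minutes ahead).
Shown time: 5:30 + 663 minutes = 4:33.

Final answer: 4:33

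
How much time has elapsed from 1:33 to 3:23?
From 1:33 to 3:23:
(3 x 60 + 23) - (1 x 60 + 33) = 203 - 93 = 110 minutes
= 1 hour and 50 minutes

Final answer: 1 hour and 50 minutes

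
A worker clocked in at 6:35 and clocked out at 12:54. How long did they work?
From 6:35 to 12:54:
(12 x 60 + 54) - (6 x 60 + 35) = 774 - 395 = 379 minutes
= 6 hours and 19 minutes

Final answer: 6 hours and 19 minutes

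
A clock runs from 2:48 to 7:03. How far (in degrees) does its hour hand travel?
The hour hand moves 0.5 degrees per minute.
Time elapsed: 7:03 - 2:48 = 255 minutes
Angular displacement: 255 x 0.5 = 127.5 degrees

Final answer: 127.5 degrees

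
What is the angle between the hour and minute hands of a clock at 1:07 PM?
Hour hand position: 1 x 30 + 7 x 0.5 = 33.5 degrees
Minute hand position: 7 x 6 = 42 degrees
Difference: |33.5 - 42| = 8.5 degrees
The angle between the hands is 8.5 degrees

Final answer: 8.5 degrees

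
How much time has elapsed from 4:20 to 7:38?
From 4:20 to 7:38:
(7 x 60 + 38) - (4 x 60 + 20) = 458 - 260 = 198 minutes
= 3 hours and 18 minutes

Final answer: 3 hours and 18 minutes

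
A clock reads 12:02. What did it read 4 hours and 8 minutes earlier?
Starting time: 12:02 = 2 total minutes past 12:00
Subtracting: 4 hours and 8 minutes = 248 minutes
2 - 248 = -246 (negative, add 12 hours = 720) = 474 minutes
= 7 hours and 54 minutes past 12:00 = 7:54

Final answer: 7:54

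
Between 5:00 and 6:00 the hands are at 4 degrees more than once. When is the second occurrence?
At t minutes past 5:00, the hour hand is at 30 x 5 + 0.5t degrees and the minute hand is at 6t degrees.
The smaller angle between them is 4 degrees when |30H - 5.5t| = 4 or |30H - 5.5t| = 356.
With H = 5, solve 30 x 5 - 5.5t = +/- target for each target:
  t = (30 x 5 - 4) / 5.5 = 26.55
  t = (30 x 5 + 4) / 5.5 = 28
  t = (30 x 5 - 356) / 5.5 = -37.45 (outside (0, 60))
  t = (30 x 5 + 356) / 5.5 = 92 (outside (0, 60))
Valid solutions in (0, 60): {26.55, 28} minutes.
The second occurrence is t = 28 minutes.
The hands form a 4-degree angle at 28 minutes past 5:00.

Final answer: 28 minutes past 5:00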